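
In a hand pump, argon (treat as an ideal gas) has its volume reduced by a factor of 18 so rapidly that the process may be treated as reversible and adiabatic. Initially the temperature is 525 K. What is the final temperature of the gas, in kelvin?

T₂ ≈ 3610 K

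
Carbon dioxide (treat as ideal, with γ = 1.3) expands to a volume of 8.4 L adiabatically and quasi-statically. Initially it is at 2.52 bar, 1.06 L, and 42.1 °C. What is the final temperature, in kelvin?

Adiabatic: T₁V₁^(γ−1) = T₂V₂^(γ−1) ⇒ T₂ = T₁ (V₁/V₂)^(γ−1).
T₁ = 42.1 °C = 315.2 K.
T₂ = 315.2 × (1.06/8.4)^(0.3) = 169.4 K.

T₂ ≈ 169 K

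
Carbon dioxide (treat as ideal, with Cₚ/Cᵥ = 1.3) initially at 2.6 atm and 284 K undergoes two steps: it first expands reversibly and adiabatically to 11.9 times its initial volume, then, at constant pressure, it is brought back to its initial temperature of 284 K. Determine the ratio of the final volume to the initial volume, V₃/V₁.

Adiabatic step: V₂/V₁ = 11.9; T₂ = T₁·(1/11.9)^(0.3) = 135.1 K.
Isobaric step: V₃/V₂ = T₃/T₂ = 284/135.1.
V₃/V₁ = (V₂/V₁)(V₃/V₂) = 11.9 × (284/135.1) = 25.02.

V₃/V₁ ≈ 25.0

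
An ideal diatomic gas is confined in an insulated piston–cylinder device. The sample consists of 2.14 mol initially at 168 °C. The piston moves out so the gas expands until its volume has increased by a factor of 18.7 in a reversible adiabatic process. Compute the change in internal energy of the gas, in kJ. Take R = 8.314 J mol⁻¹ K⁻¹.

ΔU ≈ -13.5 kJ

Adiabatic: T₁V₁^(γ−1) = T₂V₂^(γ−1) ⇒ T₂ = T₁ (V₁/V₂)^(γ−1).
γ = 7/5 for a diatomic ideal gas, so γ−1 = 2/5.
T₁ = 168 °C = 441.1 K.
T₂ = 441.1 × (1/18.7)^(2/5) = 136.7 K.
Q = 0, so ΔU = W_on_gas = nCᵥΔT with Cᵥ = R/(γ−1) = 20.79 J/(mol·K).
ΔU = 2.14 × 20.79 × (136.7 − 441.1) = -13540 J.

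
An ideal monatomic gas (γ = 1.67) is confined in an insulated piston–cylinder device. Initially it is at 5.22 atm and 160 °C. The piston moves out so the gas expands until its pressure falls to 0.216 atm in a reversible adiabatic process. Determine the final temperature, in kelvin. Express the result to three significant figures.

Along an adiabat T P^((1−γ)/γ) is constant, so T₂ = T₁ (P₂/P₁)^((γ−1)/γ).
T₁ = 160 °C = 433.1 K.
T₂ = 433.1 × (0.216/5.22)^(0.401) = 120.7 K.

T₂ ≈ 121 K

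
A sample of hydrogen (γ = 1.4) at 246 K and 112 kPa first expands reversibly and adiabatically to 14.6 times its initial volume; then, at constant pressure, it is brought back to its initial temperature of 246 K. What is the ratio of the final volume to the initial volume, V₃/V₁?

V₃/V₁ ≈ 42.7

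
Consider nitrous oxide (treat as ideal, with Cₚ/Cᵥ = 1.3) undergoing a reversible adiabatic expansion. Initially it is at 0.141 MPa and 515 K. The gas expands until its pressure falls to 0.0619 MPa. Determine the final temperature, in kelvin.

T₂ ≈ 426 K

Along an adiabat T P^((1−γ)/γ) is constant, so T₂ = T₁ (P₂/P₁)^((γ−1)/γ).
T₂ = 515 × (0.0619/0.141)^(0.231) = 425.9 K.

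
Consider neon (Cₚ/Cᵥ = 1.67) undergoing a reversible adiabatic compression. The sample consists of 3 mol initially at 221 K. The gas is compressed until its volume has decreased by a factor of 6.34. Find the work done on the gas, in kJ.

For a reversible adiabat TV^(γ−1) is constant, so T₂ = T₁ (V₁/V₂)^(γ−1).
T₂ = 221 × 6.34^(0.67) = 761.7 K.
Q = 0, so ΔU = W_on_gas = nCᵥΔT with Cᵥ = R/(γ−1) = 12.41 J/(mol·K).
ΔU = 3 × 12.41 × (761.7 − 221) = 20130 J.

W ≈ 20.1 kJ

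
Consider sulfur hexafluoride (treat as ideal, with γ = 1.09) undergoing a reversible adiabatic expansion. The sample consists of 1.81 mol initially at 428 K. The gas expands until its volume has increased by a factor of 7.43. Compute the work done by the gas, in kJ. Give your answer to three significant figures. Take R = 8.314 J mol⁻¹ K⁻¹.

W ≈ 11.8 kJ

For a reversible adiabat TV^(γ−1) is constant, so T₂ = T₁ (V₁/V₂)^(γ−1).
T₂ = 428 × (1/7.43)^(0.09) = 357.3 K.
Q = 0, so ΔU = W_on_gas = nCᵥΔT with Cᵥ = R/(γ−1) = 92.38 J/(mol·K).
ΔU = 1.81 × 92.38 × (357.3 − 428) = -11820 J.
Work done by the gas = −ΔU = 11820 J.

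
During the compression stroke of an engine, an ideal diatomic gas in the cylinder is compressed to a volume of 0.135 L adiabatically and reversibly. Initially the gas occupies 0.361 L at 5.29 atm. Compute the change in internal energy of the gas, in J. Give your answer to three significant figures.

γ = 7/5 for a diatomic ideal gas.
P₂ = P₁(V₁/V₂)^γ = 5.29×(0.361/0.135)^(7/5) = 20.97 atm.
For a reversible adiabat, W_by_gas = (P₁V₁ − P₂V₂)/(γ−1).
W_by = (536000×0.000361 − 2.124×10^6×0.000135) / (2/5) = -233.2 J.
Q = 0 ⇒ ΔU = −W_by = 233.2 J.

ΔU ≈ 233 J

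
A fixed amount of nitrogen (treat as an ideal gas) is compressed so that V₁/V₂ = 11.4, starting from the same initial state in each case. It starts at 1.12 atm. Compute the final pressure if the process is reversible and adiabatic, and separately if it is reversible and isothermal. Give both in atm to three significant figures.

adiabatic: 33.8 atm; isothermal: 12.8 atm

For a diatomic ideal gas γ = 7/5.
Isothermal: P₂ = P₁(V₁/V₂) = 1.12×11.4 = 12.77 atm.
Adiabatic: P₂ = P₁(V₁/V₂)^γ = 1.12×11.4^(7/5) = 33.8 atm.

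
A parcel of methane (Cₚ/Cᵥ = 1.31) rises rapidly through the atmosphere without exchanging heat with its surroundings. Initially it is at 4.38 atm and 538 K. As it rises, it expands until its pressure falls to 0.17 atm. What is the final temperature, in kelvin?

Along an adiabat T P^((1−γ)/γ) is constant, so T₂ = T₁ (P₂/P₁)^((γ−1)/γ).
T₂ = 538 × (0.17/4.38)^(0.237) = 249.4 K.

T₂ ≈ 249 K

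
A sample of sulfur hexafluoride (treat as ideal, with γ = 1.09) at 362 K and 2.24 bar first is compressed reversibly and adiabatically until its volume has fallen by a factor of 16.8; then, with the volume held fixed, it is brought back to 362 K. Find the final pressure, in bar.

P₃ ≈ 37.6 bar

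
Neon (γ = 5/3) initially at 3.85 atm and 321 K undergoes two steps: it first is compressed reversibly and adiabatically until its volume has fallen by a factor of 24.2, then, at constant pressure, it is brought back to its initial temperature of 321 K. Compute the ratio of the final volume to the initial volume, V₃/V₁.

Adiabatic step: V₂/V₁ = 0.04132; T₂ = T₁·24.2^(2/3) = 2686 K.
Isobaric step: V₃/V₂ = T₃/T₂ = 321/2686.
V₃/V₁ = (V₂/V₁)(V₃/V₂) = 0.04132 × (321/2686) = 0.004939.

V₃/V₁ ≈ 0.00494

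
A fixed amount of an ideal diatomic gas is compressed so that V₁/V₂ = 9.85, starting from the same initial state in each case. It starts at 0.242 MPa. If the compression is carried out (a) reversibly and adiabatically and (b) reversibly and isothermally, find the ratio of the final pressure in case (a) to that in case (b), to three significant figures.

P_adiabatic / P_isothermal ≈ 2.50

For a diatomic ideal gas γ = 7/5.
Isothermal: P_b = P₁(V₁/V₂) = 0.242×9.85.
Adiabatic: P_a = P₁(V₁/V₂)^γ = 0.242×9.85^(7/5).
P_a/P_b = (V₁/V₂)^(γ−1) = 9.85^(2/5) = 2.497.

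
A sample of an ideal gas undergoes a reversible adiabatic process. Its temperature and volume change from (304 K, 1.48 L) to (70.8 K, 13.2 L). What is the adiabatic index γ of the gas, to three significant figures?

TV^(γ−1) = const ⇒ γ − 1 = ln(T₂/T₁) / ln(V₁/V₂).
γ = 1 + ln(70.8/304) / ln(1.48/13.2) = 1.666.

γ ≈ 1.67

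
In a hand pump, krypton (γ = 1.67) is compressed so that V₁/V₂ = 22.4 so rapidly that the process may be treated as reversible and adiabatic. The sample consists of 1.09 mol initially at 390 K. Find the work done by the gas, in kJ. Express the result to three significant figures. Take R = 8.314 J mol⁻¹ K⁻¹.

W ≈ -37.1 kJ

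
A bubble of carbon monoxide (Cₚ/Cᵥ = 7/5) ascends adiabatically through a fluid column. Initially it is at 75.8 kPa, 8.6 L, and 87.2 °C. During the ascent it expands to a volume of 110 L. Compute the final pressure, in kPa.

Since PV^γ is constant along a reversible adiabat, P₂ = P₁ (V₁/V₂)^γ.
P₂ = 75.8 × (8.6/110)^(7/5) = 2.138 kPa.

P₂ ≈ 2.14 kPa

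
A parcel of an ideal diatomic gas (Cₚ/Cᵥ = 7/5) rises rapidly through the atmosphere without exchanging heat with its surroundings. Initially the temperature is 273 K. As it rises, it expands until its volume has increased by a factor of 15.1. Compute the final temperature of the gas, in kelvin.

T₂ ≈ 92.2 K

Adiabatic: T₁V₁^(γ−1) = T₂V₂^(γ−1) ⇒ T₂ = T₁ (V₁/V₂)^(γ−1).
T₂ = 273 × (1/15.1)^(2/5) = 92.17 K.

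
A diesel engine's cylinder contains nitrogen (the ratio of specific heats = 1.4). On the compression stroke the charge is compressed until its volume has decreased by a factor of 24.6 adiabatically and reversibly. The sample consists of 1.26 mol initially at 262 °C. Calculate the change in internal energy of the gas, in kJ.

For a reversible adiabat TV^(γ−1) is constant, so T₂ = T₁ (V₁/V₂)^(γ−1).
T₁ = 262 °C = 535.1 K.
T₂ = 535.1 × 24.6^(0.4) = 1927 K.
Q = 0, so ΔU = W_on_gas = nCᵥΔT with Cᵥ = R/(γ−1) = 20.79 J/(mol·K).
ΔU = 1.26 × 20.79 × (1927 − 535.1) = 36450 J.

ΔU ≈ 36.4 kJ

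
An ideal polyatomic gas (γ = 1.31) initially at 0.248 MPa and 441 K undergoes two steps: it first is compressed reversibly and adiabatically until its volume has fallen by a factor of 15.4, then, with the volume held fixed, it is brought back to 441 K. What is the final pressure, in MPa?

P₃ ≈ 3.82 MPa

Adiabatic step (PV^γ = const): P₂ = 0.248×15.4^(1.31) = 8.915 MPa; T₂ = 441×15.4^(0.31) = 1029 K.
Isochoric: P₃ = P₂(T₃/T₂) = 8.915 × (441/1029) = 3.819 MPa.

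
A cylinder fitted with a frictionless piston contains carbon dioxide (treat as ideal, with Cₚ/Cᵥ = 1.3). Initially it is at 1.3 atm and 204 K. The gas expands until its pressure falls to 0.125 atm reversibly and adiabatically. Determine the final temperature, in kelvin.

T₂ ≈ 119 K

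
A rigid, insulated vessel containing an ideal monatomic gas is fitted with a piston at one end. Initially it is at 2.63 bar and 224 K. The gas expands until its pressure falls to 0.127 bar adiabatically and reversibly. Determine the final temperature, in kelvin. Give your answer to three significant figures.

T₂ ≈ 66.6 K

Along an adiabat T P^((1−γ)/γ) is constant, so T₂ = T₁ (P₂/P₁)^((γ−1)/γ).
For a monatomic ideal gas γ = 5/3, so (γ−1)/γ = 2/5.
T₂ = 224 × (0.127/2.63)^(2/5) = 66.65 K.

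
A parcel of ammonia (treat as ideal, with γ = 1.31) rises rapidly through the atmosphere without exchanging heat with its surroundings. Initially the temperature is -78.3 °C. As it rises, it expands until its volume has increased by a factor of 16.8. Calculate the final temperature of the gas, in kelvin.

T₂ ≈ 81.3 K

Adiabatic: T₁V₁^(γ−1) = T₂V₂^(γ−1) ⇒ T₂ = T₁ (V₁/V₂)^(γ−1).
T₁ = -78.3 °C = 194.8 K.
T₂ = 194.8 × (1/16.8)^(0.31) = 81.26 K.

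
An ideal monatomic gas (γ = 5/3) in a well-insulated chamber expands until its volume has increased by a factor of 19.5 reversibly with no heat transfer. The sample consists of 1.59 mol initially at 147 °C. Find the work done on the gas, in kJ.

For a reversible adiabat TV^(γ−1) is constant, so T₂ = T₁ (V₁/V₂)^(γ−1).
T₁ = 147 °C = 420.1 K.
T₂ = 420.1 × (1/19.5)^(2/3) = 57.99 K.
Q = 0, so ΔU = W_on_gas = nCᵥΔT with Cᵥ = R/(γ−1) = 12.47 J/(mol·K).
ΔU = 1.59 × 12.47 × (57.99 − 420.1) = -7181 J.

W ≈ -7.18 kJ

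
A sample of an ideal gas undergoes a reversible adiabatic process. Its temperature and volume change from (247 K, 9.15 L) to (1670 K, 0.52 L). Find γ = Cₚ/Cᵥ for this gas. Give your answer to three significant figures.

γ ≈ 1.67

TV^(γ−1) = const ⇒ γ − 1 = ln(T₂/T₁) / ln(V₁/V₂).
γ = 1 + ln(1670/247) / ln(9.15/0.52) = 1.666.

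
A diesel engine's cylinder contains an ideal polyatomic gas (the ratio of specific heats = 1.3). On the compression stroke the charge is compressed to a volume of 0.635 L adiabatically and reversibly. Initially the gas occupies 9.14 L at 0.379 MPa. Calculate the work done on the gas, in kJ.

P₂ = P₁(V₁/V₂)^γ = 0.379×(9.14/0.635)^(1.3) = 12.14 MPa.
For a reversible adiabat, W_by_gas = (P₁V₁ − P₂V₂)/(γ−1).
W_by = (379000×0.00914 − 1.214×10^7×0.000635) / (0.3) = -14150 J.
W_on_gas = −W_by = 14150 J.

W ≈ 14.2 kJ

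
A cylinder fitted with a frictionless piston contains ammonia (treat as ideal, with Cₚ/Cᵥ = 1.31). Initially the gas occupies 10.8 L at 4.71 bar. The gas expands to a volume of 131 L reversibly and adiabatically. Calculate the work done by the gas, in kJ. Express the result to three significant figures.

P₂ = P₁(V₁/V₂)^γ = 4.71×(10.8/131)^(1.31) = 0.1791 bar.
For a reversible adiabat, W_by_gas = (P₁V₁ − P₂V₂)/(γ−1).
W_by = (471000×0.0108 − 17910×0.131) / (0.31) = 8839 J.

W ≈ 8.84 kJ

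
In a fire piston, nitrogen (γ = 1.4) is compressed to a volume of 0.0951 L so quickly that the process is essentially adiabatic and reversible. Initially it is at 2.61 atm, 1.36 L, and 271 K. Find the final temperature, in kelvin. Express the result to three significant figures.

For a reversible adiabat TV^(γ−1) is constant, so T₂ = T₁ (V₁/V₂)^(γ−1).
T₂ = 271 × (1.36/0.0951)^(0.4) = 785.4 K.

T₂ ≈ 785 K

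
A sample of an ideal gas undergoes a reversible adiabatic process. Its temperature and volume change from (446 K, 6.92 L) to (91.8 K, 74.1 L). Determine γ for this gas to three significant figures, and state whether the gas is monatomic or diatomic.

γ ≈ 1.67; monatomic

TV^(γ−1) = const ⇒ γ − 1 = ln(T₂/T₁) / ln(V₁/V₂).
γ = 1 + ln(91.8/446) / ln(6.92/74.1) = 1.667.
γ ≈ 1.67 is close to 5/3, so the gas is monatomic.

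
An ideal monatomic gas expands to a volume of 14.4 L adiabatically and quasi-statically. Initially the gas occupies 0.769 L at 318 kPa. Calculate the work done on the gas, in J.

γ = 5/3 for a monatomic ideal gas.
P₂ = P₁(V₁/V₂)^γ = 318×(0.769/14.4)^(5/3) = 2.408 kPa.
For a reversible adiabat, W_by_gas = (P₁V₁ − P₂V₂)/(γ−1).
W_by = (318000×0.000769 − 2408×0.0144) / (2/3) = 314.8 J.
W_on_gas = −W_by = -314.8 J.

W ≈ -315 J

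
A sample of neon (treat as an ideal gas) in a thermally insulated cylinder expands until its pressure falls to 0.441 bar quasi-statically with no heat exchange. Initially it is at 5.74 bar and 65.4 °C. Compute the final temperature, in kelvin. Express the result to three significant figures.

T₂ ≈ 121 K

Adiabatic: T₂/T₁ = (P₂/P₁)^((γ−1)/γ).
For a monatomic ideal gas γ = 5/3, so (γ−1)/γ = 2/5.
T₁ = 65.4 °C = 338.5 K.
T₂ = 338.5 × (0.441/5.74)^(2/5) = 121.3 K.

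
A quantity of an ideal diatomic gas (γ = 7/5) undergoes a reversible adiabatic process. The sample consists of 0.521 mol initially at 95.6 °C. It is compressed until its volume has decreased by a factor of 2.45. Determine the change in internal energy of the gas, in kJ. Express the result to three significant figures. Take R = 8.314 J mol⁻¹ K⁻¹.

ΔU ≈ 1.72 kJ

For a reversible adiabat TV^(γ−1) is constant, so T₂ = T₁ (V₁/V₂)^(γ−1).
T₁ = 95.6 °C = 368.8 K.
T₂ = 368.8 × 2.45^(2/5) = 527.7 K.
Q = 0, so ΔU = W_on_gas = nCᵥΔT with Cᵥ = R/(γ−1) = 20.79 J/(mol·K).
ΔU = 0.521 × 20.79 × (527.7 − 368.8) = 1721 J.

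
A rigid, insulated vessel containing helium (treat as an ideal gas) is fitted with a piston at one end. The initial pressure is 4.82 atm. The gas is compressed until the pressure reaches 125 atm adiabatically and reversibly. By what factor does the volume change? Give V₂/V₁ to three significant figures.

From PV^γ = const, V₂/V₁ = (P₁/P₂)^(1/γ).
For a monatomic ideal gas γ = 5/3.
V₂/V₁ = (4.82/125)^(3/5) = 0.1418.

V₂/V₁ ≈ 0.142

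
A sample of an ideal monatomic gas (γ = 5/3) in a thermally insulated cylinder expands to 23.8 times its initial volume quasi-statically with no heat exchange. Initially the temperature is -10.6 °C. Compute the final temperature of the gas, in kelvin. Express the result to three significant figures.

T₂ ≈ 31.7 K

For a reversible adiabat TV^(γ−1) is constant, so T₂ = T₁ (V₁/V₂)^(γ−1).
T₁ = -10.6 °C = 262.5 K.
T₂ = 262.5 × (1/23.8)^(2/3) = 31.73 K.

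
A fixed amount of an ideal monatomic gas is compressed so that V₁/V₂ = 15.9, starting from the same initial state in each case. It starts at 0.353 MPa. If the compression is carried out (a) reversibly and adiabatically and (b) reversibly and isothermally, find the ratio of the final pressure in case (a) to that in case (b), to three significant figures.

For a monatomic ideal gas γ = 5/3.
Isothermal: P_b = P₁(V₁/V₂) = 0.353×15.9.
Adiabatic: P_a = P₁(V₁/V₂)^γ = 0.353×15.9^(5/3).
P_a/P_b = (V₁/V₂)^(γ−1) = 15.9^(2/3) = 6.323.

P_adiabatic / P_isothermal ≈ 6.32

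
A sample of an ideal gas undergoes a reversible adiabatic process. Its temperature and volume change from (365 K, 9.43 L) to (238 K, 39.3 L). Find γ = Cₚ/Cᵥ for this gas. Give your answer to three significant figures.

γ ≈ 1.30

TV^(γ−1) = const ⇒ γ − 1 = ln(T₂/T₁) / ln(V₁/V₂).
γ = 1 + ln(238/365) / ln(9.43/39.3) = 1.3.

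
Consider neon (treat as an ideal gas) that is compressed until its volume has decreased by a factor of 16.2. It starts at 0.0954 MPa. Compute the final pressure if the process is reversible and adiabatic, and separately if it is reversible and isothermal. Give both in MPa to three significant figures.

adiabatic: 9.89 MPa; isothermal: 1.55 MPa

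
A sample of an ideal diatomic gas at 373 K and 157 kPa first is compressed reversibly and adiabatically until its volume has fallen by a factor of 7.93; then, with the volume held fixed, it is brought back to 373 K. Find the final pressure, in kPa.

For a diatomic ideal gas γ = 7/5.
Adiabatic step (PV^γ = const): P₂ = 157×7.93^(7/5) = 2850 kPa; T₂ = 373×7.93^(2/5) = 853.9 K.
Isochoric: P₃ = P₂(T₃/T₂) = 2850 × (373/853.9) = 1245 kPa.

P₃ ≈ 1250 kPa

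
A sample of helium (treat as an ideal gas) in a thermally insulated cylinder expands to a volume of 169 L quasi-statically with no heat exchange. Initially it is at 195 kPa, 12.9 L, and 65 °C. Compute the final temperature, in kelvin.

T₂ ≈ 60.8 K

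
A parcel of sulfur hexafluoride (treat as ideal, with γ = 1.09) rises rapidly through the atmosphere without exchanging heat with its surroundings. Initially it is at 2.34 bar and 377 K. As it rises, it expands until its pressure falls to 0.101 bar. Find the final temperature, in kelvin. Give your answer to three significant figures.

Along an adiabat T P^((1−γ)/γ) is constant, so T₂ = T₁ (P₂/P₁)^((γ−1)/γ).
T₂ = 377 × (0.101/2.34)^(0.0826) = 290.8 K.

T₂ ≈ 291 K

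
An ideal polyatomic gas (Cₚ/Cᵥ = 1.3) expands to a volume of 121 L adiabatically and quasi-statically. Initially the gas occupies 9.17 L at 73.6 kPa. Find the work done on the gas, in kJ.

P₂ = P₁(V₁/V₂)^γ = 73.6×(9.17/121)^(1.3) = 2.572 kPa.
For a reversible adiabat, W_by_gas = (P₁V₁ − P₂V₂)/(γ−1).
W_by = (73600×0.00917 − 2572×0.121) / (0.3) = 1212 J.
W_on_gas = −W_by = -1212 J.

W ≈ -1.21 kJ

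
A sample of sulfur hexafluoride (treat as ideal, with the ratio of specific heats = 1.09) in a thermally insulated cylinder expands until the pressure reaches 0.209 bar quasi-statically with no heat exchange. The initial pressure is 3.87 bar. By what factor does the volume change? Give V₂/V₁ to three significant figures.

V₂/V₁ ≈ 14.6

From PV^γ = const, V₂/V₁ = (P₁/P₂)^(1/γ).
V₂/V₁ = (3.87/0.209)^(0.917) = 14.55.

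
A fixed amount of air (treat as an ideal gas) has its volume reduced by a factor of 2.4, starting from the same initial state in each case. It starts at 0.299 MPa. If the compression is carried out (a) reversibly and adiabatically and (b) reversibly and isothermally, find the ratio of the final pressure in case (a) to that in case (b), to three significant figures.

P_adiabatic / P_isothermal ≈ 1.42

For a diatomic ideal gas γ = 7/5.
Isothermal: P_b = P₁(V₁/V₂) = 0.299×2.4.
Adiabatic: P_a = P₁(V₁/V₂)^γ = 0.299×2.4^(7/5).
P_a/P_b = (V₁/V₂)^(γ−1) = 2.4^(2/5) = 1.419.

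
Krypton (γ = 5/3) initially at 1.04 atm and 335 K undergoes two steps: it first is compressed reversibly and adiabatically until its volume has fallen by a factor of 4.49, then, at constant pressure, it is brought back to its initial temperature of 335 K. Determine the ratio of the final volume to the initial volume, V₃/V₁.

V₃/V₁ ≈ 0.0818

Adiabatic step: V₂/V₁ = 0.2227; T₂ = T₁·4.49^(2/3) = 911.7 K.
Isobaric step: V₃/V₂ = T₃/T₂ = 335/911.7.
V₃/V₁ = (V₂/V₁)(V₃/V₂) = 0.2227 × (335/911.7) = 0.08183.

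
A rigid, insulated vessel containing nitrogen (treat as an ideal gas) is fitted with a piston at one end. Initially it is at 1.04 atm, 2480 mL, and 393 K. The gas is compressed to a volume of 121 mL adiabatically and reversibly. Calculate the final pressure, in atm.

Adiabatic: P₁V₁^γ = P₂V₂^γ ⇒ P₂ = P₁ (V₁/V₂)^γ.
γ = 7/5 for a diatomic ideal gas.
P₂ = 1.04 × (2480/121)^(7/5) = 71.35 atm.

P₂ ≈ 71.3 atm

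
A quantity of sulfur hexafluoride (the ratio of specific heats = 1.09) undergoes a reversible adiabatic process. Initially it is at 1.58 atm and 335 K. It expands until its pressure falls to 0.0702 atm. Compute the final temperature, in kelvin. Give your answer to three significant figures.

Adiabatic: T₂/T₁ = (P₂/P₁)^((γ−1)/γ).
T₂ = 335 × (0.0702/1.58)^(0.0826) = 259.1 K.

T₂ ≈ 259 K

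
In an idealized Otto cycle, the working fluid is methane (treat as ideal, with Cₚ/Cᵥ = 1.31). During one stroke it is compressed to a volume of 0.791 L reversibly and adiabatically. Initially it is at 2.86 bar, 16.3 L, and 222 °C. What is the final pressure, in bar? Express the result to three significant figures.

P₂ ≈ 151 bar

Since PV^γ is constant along a reversible adiabat, P₂ = P₁ (V₁/V₂)^γ.
P₂ = 2.86 × (16.3/0.791)^(1.31) = 150.6 bar.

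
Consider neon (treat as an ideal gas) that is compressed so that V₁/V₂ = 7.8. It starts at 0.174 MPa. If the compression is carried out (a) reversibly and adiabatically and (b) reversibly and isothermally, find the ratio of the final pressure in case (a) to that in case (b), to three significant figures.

For a monatomic ideal gas γ = 5/3.
Isothermal: P_b = P₁(V₁/V₂) = 0.174×7.8.
Adiabatic: P_a = P₁(V₁/V₂)^γ = 0.174×7.8^(5/3).
P_a/P_b = (V₁/V₂)^(γ−1) = 7.8^(2/3) = 3.933.

P_adiabatic / P_isothermal ≈ 3.93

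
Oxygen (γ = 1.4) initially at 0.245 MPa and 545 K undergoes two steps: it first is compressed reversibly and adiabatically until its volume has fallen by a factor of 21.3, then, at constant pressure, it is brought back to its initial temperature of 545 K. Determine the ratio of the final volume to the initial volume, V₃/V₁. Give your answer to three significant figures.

V₃/V₁ ≈ 0.0138

Adiabatic step: V₂/V₁ = 0.04695; T₂ = T₁·21.3^(0.4) = 1852 K.
Isobaric step: V₃/V₂ = T₃/T₂ = 545/1852.
V₃/V₁ = (V₂/V₁)(V₃/V₂) = 0.04695 × (545/1852) = 0.01381.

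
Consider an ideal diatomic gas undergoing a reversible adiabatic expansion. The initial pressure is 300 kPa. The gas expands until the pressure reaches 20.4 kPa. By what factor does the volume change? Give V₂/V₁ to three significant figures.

V₂/V₁ ≈ 6.82

From PV^γ = const, V₂/V₁ = (P₁/P₂)^(1/γ).
For a diatomic ideal gas γ = 7/5.
V₂/V₁ = (300/20.4)^(5/7) = 6.822.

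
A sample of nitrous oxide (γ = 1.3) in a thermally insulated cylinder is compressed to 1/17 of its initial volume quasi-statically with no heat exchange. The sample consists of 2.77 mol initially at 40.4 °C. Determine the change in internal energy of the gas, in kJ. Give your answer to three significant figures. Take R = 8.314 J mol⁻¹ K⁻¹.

Adiabatic: T₁V₁^(γ−1) = T₂V₂^(γ−1) ⇒ T₂ = T₁ (V₁/V₂)^(γ−1).
T₁ = 40.4 °C = 313.5 K.
T₂ = 313.5 × 17^(0.3) = 733.6 K.
Q = 0, so ΔU = W_on_gas = nCᵥΔT with Cᵥ = R/(γ−1) = 27.71 J/(mol·K).
ΔU = 2.77 × 27.71 × (733.6 − 313.5) = 32240 J.

ΔU ≈ 32.2 kJ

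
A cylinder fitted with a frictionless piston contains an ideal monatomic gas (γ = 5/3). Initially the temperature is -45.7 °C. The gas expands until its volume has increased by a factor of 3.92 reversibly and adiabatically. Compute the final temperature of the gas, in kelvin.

For a reversible adiabat TV^(γ−1) is constant, so T₂ = T₁ (V₁/V₂)^(γ−1).
T₁ = -45.7 °C = 227.4 K.
T₂ = 227.4 × (1/3.92)^(2/3) = 91.49 K.

T₂ ≈ 91.5 K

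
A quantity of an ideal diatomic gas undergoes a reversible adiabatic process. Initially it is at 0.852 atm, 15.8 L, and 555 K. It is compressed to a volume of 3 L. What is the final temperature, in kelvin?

T₂ ≈ 1080 K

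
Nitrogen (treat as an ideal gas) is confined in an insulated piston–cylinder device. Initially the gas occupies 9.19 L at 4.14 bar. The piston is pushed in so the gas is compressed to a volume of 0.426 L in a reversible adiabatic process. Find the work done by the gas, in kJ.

W ≈ -23.0 kJ

γ = 7/5 for a diatomic ideal gas.
P₂ = P₁(V₁/V₂)^γ = 4.14×(9.19/0.426)^(7/5) = 305.1 bar.
For a reversible adiabat, W_by_gas = (P₁V₁ − P₂V₂)/(γ−1).
W_by = (414000×0.00919 − 3.051×10^7×0.000426) / (2/5) = -22980 J.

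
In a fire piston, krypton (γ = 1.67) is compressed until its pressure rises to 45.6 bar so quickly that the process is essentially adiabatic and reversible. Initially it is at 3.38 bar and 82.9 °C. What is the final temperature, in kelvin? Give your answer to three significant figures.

Along an adiabat T P^((1−γ)/γ) is constant, so T₂ = T₁ (P₂/P₁)^((γ−1)/γ).
T₁ = 82.9 °C = 356 K.
T₂ = 356 × (45.6/3.38)^(0.401) = 1011 K.

T₂ ≈ 1010 K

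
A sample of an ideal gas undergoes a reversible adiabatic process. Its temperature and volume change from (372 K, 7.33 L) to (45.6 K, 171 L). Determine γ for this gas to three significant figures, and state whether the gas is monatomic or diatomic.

γ ≈ 1.67; monatomic

TV^(γ−1) = const ⇒ γ − 1 = ln(T₂/T₁) / ln(V₁/V₂).
γ = 1 + ln(45.6/372) / ln(7.33/171) = 1.666.
γ ≈ 1.67 is close to 5/3, so the gas is monatomic.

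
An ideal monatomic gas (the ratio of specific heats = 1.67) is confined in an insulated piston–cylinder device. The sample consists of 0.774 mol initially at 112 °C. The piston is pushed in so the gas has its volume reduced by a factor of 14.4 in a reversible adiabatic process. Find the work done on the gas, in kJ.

Adiabatic: T₁V₁^(γ−1) = T₂V₂^(γ−1) ⇒ T₂ = T₁ (V₁/V₂)^(γ−1).
T₁ = 112 °C = 385.1 K.
T₂ = 385.1 × 14.4^(0.67) = 2300 K.
Q = 0, so ΔU = W_on_gas = nCᵥΔT with Cᵥ = R/(γ−1) = 12.41 J/(mol·K).
ΔU = 0.774 × 12.41 × (2300 − 385.1) = 18390 J.

W ≈ 18.4 kJ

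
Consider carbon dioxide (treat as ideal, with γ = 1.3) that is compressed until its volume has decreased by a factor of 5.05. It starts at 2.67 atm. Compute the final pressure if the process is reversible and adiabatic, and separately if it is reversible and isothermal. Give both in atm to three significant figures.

Isothermal: P₂ = P₁(V₁/V₂) = 2.67×5.05 = 13.48 atm.
Adiabatic: P₂ = P₁(V₁/V₂)^γ = 2.67×5.05^(1.3) = 21.92 atm.

adiabatic: 21.9 atm; isothermal: 13.5 atm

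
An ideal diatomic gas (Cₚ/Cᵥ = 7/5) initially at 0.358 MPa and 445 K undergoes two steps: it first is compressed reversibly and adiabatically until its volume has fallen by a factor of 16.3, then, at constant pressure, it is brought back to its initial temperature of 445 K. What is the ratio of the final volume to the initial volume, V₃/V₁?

Adiabatic step: V₂/V₁ = 0.06135; T₂ = T₁·16.3^(2/5) = 1359 K.
Isobaric step: V₃/V₂ = T₃/T₂ = 445/1359.
V₃/V₁ = (V₂/V₁)(V₃/V₂) = 0.06135 × (445/1359) = 0.02009.

V₃/V₁ ≈ 0.0201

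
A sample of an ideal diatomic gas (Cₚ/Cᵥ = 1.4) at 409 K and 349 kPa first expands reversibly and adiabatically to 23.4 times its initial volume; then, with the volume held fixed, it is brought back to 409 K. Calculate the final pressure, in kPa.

Adiabatic step (PV^γ = const): P₂ = 349×(1/23.4)^(1.4) = 4.226 kPa; T₂ = 409×(1/23.4)^(0.4) = 115.9 K.
Isochoric: P₃ = P₂(T₃/T₂) = 4.226 × (409/115.9) = 14.91 kPa.

P₃ ≈ 14.9 kPa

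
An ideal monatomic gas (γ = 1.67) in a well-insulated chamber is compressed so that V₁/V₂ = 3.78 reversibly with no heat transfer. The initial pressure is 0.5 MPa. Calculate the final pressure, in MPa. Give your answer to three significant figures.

Adiabatic: P₁V₁^γ = P₂V₂^γ ⇒ P₂ = P₁ (V₁/V₂)^γ.
P₂ = 0.5 × 3.78^(1.67) = 4.607 MPa.

P₂ ≈ 4.61 MPa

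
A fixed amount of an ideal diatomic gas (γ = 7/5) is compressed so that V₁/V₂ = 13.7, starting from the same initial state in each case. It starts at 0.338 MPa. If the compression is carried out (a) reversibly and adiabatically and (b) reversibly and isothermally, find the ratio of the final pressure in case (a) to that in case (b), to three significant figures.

Isothermal: P_b = P₁(V₁/V₂) = 0.338×13.7.
Adiabatic: P_a = P₁(V₁/V₂)^γ = 0.338×13.7^(7/5).
P_a/P_b = (V₁/V₂)^(γ−1) = 13.7^(2/5) = 2.849.

P_adiabatic / P_isothermal ≈ 2.85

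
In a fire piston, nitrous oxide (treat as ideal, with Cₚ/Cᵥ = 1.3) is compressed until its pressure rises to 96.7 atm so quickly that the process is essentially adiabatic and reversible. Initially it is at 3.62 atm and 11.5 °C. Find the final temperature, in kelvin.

T₂ ≈ 608 K

Adiabatic: T₂/T₁ = (P₂/P₁)^((γ−1)/γ).
T₁ = 11.5 °C = 284.6 K.
T₂ = 284.6 × (96.7/3.62)^(0.231) = 607.5 K.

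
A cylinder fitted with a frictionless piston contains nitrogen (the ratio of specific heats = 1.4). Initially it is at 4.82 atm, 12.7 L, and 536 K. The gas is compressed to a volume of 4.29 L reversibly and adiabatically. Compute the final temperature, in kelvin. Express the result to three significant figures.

For a reversible adiabat TV^(γ−1) is constant, so T₂ = T₁ (V₁/V₂)^(γ−1).
T₂ = 536 × (12.7/4.29)^(0.4) = 827.4 K.

T₂ ≈ 827 K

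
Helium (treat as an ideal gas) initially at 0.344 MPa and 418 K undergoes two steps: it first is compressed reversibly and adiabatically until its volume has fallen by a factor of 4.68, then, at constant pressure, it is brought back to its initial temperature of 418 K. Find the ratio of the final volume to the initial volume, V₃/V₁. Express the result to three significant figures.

V₃/V₁ ≈ 0.0764

For a monatomic ideal gas γ = 5/3.
Adiabatic step: V₂/V₁ = 0.2137; T₂ = T₁·4.68^(2/3) = 1170 K.
Isobaric step: V₃/V₂ = T₃/T₂ = 418/1170.
V₃/V₁ = (V₂/V₁)(V₃/V₂) = 0.2137 × (418/1170) = 0.07637.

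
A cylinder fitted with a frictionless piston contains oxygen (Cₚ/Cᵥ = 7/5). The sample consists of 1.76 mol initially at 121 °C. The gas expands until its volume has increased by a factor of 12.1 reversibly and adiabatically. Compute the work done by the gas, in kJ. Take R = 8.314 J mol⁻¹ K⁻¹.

Adiabatic: T₁V₁^(γ−1) = T₂V₂^(γ−1) ⇒ T₂ = T₁ (V₁/V₂)^(γ−1).
T₁ = 121 °C = 394.1 K.
T₂ = 394.1 × (1/12.1)^(2/5) = 145.4 K.
Q = 0, so ΔU = W_on_gas = nCᵥΔT with Cᵥ = R/(γ−1) = 20.79 J/(mol·K).
ΔU = 1.76 × 20.79 × (145.4 − 394.1) = -9100 J.
Work done by the gas = −ΔU = 9100 J.

W ≈ 9.10 kJ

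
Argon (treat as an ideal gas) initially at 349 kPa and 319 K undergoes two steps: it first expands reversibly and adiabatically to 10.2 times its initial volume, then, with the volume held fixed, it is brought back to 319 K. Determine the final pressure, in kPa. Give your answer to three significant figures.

P₃ ≈ 34.2 kPa

For a monatomic ideal gas γ = 5/3.
Adiabatic step (PV^γ = const): P₂ = 349×(1/10.2)^(5/3) = 7.275 kPa; T₂ = 319×(1/10.2)^(2/3) = 67.83 K.
Isochoric: P₃ = P₂(T₃/T₂) = 7.275 × (319/67.83) = 34.22 kPa.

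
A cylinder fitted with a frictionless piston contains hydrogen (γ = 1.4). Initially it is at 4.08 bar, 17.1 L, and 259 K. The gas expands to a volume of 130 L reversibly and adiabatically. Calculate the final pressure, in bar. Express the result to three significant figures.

P₂ ≈ 0.238 bar

Adiabatic: P₁V₁^γ = P₂V₂^γ ⇒ P₂ = P₁ (V₁/V₂)^γ.
P₂ = 4.08 × (17.1/130)^(1.4) = 0.2384 bar.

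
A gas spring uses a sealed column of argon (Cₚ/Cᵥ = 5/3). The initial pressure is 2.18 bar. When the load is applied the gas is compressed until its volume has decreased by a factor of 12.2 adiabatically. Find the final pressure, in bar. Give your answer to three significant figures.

P₂ ≈ 141 bar

Since PV^γ is constant along a reversible adiabat, P₂ = P₁ (V₁/V₂)^γ.
P₂ = 2.18 × 12.2^(5/3) = 140.9 bar.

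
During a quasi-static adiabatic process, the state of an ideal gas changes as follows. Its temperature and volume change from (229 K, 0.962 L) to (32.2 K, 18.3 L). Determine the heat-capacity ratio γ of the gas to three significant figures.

TV^(γ−1) = const ⇒ γ − 1 = ln(T₂/T₁) / ln(V₁/V₂).
γ = 1 + ln(32.2/229) / ln(0.962/18.3) = 1.666.

γ ≈ 1.67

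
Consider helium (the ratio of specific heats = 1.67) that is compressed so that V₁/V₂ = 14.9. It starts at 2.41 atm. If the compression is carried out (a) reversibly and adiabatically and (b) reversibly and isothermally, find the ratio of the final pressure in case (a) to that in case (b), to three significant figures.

P_adiabatic / P_isothermal ≈ 6.11

Isothermal: P_b = P₁(V₁/V₂) = 2.41×14.9.
Adiabatic: P_a = P₁(V₁/V₂)^γ = 2.41×14.9^(1.67).
P_a/P_b = (V₁/V₂)^(γ−1) = 14.9^(0.67) = 6.11.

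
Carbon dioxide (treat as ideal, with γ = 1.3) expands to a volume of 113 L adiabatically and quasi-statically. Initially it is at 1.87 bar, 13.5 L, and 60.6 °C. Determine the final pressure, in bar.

P₂ ≈ 0.118 bar

Since PV^γ is constant along a reversible adiabat, P₂ = P₁ (V₁/V₂)^γ.
P₂ = 1.87 × (13.5/113)^(1.3) = 0.1181 bar.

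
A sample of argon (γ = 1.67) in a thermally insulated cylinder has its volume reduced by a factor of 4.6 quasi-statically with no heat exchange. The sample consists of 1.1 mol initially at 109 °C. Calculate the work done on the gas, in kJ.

For a reversible adiabat TV^(γ−1) is constant, so T₂ = T₁ (V₁/V₂)^(γ−1).
T₁ = 109 °C = 382.1 K.
T₂ = 382.1 × 4.6^(0.67) = 1062 K.
Q = 0, so ΔU = W_on_gas = nCᵥΔT with Cᵥ = R/(γ−1) = 12.41 J/(mol·K).
ΔU = 1.1 × 12.41 × (1062 − 382.1) = 9285 J.

W ≈ 9.29 kJ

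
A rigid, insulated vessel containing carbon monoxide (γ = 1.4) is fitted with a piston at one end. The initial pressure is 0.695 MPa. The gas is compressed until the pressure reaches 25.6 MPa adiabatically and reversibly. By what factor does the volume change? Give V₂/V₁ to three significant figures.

V₂/V₁ ≈ 0.0761

From PV^γ = const, V₂/V₁ = (P₁/P₂)^(1/γ).
V₂/V₁ = (0.695/25.6)^(0.714) = 0.07608.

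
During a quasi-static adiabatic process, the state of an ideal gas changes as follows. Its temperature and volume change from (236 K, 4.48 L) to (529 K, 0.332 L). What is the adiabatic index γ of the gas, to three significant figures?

TV^(γ−1) = const ⇒ γ − 1 = ln(T₂/T₁) / ln(V₁/V₂).
γ = 1 + ln(529/236) / ln(4.48/0.332) = 1.31.

γ ≈ 1.31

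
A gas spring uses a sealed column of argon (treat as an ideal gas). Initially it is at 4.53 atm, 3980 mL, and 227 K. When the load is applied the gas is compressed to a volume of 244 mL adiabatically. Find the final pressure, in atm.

P₂ ≈ 475 atm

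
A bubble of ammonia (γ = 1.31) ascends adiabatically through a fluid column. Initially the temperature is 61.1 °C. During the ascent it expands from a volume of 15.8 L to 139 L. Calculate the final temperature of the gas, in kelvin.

T₂ ≈ 170 K

For a reversible adiabat TV^(γ−1) is constant, so T₂ = T₁ (V₁/V₂)^(γ−1).
T₁ = 61.1 °C = 334.2 K.
T₂ = 334.2 × (15.8/139)^(0.31) = 170.3 K.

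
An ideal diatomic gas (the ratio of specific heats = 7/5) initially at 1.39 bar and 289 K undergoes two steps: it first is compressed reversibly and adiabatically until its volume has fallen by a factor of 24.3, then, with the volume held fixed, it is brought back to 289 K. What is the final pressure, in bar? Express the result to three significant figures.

Adiabatic step (PV^γ = const): P₂ = 1.39×24.3^(7/5) = 121 bar; T₂ = 289×24.3^(2/5) = 1035 K.
Isochoric: P₃ = P₂(T₃/T₂) = 121 × (289/1035) = 33.78 bar.

P₃ ≈ 33.8 bar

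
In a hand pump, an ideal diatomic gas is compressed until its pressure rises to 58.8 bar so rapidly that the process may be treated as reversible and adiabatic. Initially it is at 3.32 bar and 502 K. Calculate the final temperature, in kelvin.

T₂ ≈ 1140 K

Along an adiabat T P^((1−γ)/γ) is constant, so T₂ = T₁ (P₂/P₁)^((γ−1)/γ).
For a diatomic ideal gas γ = 7/5, so (γ−1)/γ = 2/7.
T₂ = 502 × (58.8/3.32)^(2/7) = 1141 K.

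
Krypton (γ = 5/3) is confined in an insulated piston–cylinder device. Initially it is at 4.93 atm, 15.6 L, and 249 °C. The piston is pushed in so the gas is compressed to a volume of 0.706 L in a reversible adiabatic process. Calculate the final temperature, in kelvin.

T₂ ≈ 4110 K

Adiabatic: T₁V₁^(γ−1) = T₂V₂^(γ−1) ⇒ T₂ = T₁ (V₁/V₂)^(γ−1).
T₁ = 249 °C = 522.1 K.
T₂ = 522.1 × (15.6/0.706)^(2/3) = 4112 K.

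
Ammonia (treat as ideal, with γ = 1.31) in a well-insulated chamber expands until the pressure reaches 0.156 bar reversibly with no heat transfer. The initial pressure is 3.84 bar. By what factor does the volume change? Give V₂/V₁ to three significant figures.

From PV^γ = const, V₂/V₁ = (P₁/P₂)^(1/γ).
V₂/V₁ = (3.84/0.156)^(0.763) = 11.53.

V₂/V₁ ≈ 11.5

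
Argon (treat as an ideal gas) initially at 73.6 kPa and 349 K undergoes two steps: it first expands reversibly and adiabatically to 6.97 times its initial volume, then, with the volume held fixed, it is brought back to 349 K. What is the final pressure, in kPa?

P₃ ≈ 10.6 kPa

For a monatomic ideal gas γ = 5/3.
Adiabatic step (PV^γ = const): P₂ = 73.6×(1/6.97)^(5/3) = 2.894 kPa; T₂ = 349×(1/6.97)^(2/3) = 95.65 K.
Isochoric: P₃ = P₂(T₃/T₂) = 2.894 × (349/95.65) = 10.56 kPa.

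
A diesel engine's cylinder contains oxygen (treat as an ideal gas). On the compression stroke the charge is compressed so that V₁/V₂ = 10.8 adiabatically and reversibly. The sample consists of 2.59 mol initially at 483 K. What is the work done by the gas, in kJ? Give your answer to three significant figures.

W ≈ -41.4 kJ

For a reversible adiabat TV^(γ−1) is constant, so T₂ = T₁ (V₁/V₂)^(γ−1).
γ = 7/5 for a diatomic ideal gas, so γ−1 = 2/5.
T₂ = 483 × 10.8^(2/5) = 1251 K.
Q = 0, so ΔU = W_on_gas = nCᵥΔT with Cᵥ = R/(γ−1) = 20.79 J/(mol·K).
ΔU = 2.59 × 20.79 × (1251 − 483) = 41350 J.
Work done by the gas = −ΔU = -41350 J.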